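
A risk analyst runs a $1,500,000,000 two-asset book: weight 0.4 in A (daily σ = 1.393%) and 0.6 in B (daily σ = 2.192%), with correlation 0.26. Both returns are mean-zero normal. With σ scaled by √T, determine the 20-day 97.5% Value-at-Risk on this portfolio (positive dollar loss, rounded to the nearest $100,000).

$204,600,000

σ_p = √(0.4²·1.393² + 0.6²·2.192² + 2·0.26·0.4·0.6·1.393·2.192) = 1.556%.
σ_{20d} = 1.556% × √20 = 6.959%.
z(97.5%) = 1.960.
VaR = 1.960 × 6.959% = 13.640%; on $1,500,000,000 that is $204,600,000.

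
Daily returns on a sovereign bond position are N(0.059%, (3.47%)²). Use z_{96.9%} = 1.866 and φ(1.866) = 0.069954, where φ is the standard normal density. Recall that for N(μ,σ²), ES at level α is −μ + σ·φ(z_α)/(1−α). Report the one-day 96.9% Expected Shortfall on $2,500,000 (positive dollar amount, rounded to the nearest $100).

Tail multiplier: φ(z)/(1−α) = 0.069954 / 0.031 = 2.257.
ES = −(0.059%) + 3.47% × 2.257 = 7.773%.
On $2,500,000: 0.07773 × $2,500,000 = $194,325.

$194,300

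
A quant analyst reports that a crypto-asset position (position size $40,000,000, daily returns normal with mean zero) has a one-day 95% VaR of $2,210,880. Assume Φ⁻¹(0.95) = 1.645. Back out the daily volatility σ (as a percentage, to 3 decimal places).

VaR as a fraction: $2,210,880 / $40,000,000 = 5.527%.
σ = VaR / z = 5.527% / 1.645 = 3.360%.

3.360%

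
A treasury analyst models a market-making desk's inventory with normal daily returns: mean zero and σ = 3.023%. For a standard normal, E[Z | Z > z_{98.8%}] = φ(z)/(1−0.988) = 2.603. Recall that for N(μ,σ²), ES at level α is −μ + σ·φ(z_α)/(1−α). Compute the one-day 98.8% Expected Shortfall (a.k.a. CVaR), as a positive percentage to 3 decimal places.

ES = 3.023% × 2.603 = 7.869%.

7.869%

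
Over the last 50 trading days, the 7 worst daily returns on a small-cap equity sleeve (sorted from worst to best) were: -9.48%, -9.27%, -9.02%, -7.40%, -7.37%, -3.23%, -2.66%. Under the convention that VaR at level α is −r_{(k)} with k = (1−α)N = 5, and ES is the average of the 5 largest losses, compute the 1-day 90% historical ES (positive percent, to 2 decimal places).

8.51%

The 5 worst returns sum to -42.54%.
ES = −(-42.54%) / 5 = 8.508% ≈ 8.51%.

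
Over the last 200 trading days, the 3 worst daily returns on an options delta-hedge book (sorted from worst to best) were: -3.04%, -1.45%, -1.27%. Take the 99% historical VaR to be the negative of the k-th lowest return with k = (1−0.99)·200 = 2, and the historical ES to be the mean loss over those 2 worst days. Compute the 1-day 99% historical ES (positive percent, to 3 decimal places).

The 2 worst returns sum to -4.49%.
ES = −(-4.49%) / 2 = 2.245%.

2.245%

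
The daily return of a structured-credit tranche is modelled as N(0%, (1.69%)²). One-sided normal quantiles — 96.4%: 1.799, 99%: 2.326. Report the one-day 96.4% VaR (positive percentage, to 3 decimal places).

3.040%

VaR = z·σ = 1.799 × 1.69% = 3.040%.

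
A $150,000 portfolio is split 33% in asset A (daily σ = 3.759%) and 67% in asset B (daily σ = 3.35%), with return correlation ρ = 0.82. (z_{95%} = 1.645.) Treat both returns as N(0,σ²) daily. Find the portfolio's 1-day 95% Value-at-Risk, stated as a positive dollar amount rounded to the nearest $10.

$8,240

σ_p² = 0.33²·3.759² + 0.67²·3.35² + 2·0.82·0.33·0.67·3.759·3.35 = 11.1427 (%²).
σ_p = √11.1427 = 3.338%.
VaR = 1.645 × 3.338% = 5.491%; on $150,000 that is $8,236.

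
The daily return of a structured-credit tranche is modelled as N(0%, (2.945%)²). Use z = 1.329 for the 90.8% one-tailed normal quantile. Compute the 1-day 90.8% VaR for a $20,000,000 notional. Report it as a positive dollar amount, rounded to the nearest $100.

VaR = z·σ = 1.329 × 2.945% = 3.914%.
On $20,000,000: 0.03914 × $20,000,000 = $782,800.

$782,800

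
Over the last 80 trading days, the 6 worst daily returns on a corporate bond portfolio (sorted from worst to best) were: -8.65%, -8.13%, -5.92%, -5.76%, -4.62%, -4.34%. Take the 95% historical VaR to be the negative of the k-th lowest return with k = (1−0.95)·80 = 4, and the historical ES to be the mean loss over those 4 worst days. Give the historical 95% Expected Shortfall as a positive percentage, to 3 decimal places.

The 4 worst returns sum to -28.46%.
ES = −(-28.46%) / 4 = 7.115%.

7.115%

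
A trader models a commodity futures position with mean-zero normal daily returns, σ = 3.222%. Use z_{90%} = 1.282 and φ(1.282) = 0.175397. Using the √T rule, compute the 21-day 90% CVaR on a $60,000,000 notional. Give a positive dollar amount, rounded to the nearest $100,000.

$15,500,000

σ_{21d} = 3.222% × √21 = 14.765%.
ES multiplier = φ(z)/(1−α) = 0.175397/0.1 = 1.754.
ES = 14.765% × 1.754 = 25.898%; on $60,000,000: $15,538,800.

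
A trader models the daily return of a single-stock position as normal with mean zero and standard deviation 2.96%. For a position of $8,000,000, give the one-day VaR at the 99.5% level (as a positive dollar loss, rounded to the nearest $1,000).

$610,000

At 99.5% one-sided, z = 2.576.
VaR = z·σ = 2.576 × 2.96% = 7.625%.
On $8,000,000: 0.07625 × $8,000,000 = $610,000.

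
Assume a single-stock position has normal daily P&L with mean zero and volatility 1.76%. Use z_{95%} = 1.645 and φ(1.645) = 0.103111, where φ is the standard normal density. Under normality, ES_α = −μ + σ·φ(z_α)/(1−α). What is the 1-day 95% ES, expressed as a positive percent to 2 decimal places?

Tail multiplier: φ(z)/(1−α) = 0.103111 / 0.05 = 2.062.
ES = 1.76% × 2.062 = 3.629%.

3.63%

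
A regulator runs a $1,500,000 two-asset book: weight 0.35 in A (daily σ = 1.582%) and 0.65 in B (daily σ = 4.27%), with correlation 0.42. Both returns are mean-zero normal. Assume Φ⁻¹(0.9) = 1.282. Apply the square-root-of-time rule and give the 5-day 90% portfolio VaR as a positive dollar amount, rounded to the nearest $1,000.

σ_p = √(0.35²·1.582² + 0.65²·4.27² + 2·0.42·0.35·0.65·1.582·4.27) = 3.050%.
σ_{5d} = 3.050% × √5 = 6.820%.
VaR = 1.282 × 6.820% = 8.743%; on $1,500,000 that is $131,145.

$131,000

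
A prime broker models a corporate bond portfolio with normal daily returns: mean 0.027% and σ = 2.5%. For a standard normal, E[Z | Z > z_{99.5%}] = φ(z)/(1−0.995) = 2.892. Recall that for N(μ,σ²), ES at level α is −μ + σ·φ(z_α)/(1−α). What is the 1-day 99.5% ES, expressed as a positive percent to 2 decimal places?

ES = −(0.027%) + 2.5% × 2.892 = 7.203%.

7.20%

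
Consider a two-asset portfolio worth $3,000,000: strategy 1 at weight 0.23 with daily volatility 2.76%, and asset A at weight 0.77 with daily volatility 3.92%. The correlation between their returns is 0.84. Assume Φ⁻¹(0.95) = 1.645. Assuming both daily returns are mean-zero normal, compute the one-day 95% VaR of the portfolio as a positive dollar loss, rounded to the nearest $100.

σ_p² = 0.23²·2.76² + 0.77²·3.92² + 2·0.84·0.23·0.77·2.76·3.92 = 12.7327 (%²).
σ_p = √12.7327 = 3.568%.
VaR = 1.645 × 3.568% = 5.869%; on $3,000,000 that is $176,070.

$176,100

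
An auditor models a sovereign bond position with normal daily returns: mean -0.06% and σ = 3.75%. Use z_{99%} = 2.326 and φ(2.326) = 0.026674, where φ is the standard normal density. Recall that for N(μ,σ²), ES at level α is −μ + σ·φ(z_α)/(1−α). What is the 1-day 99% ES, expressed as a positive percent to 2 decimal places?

10.06%

Tail multiplier: φ(z)/(1−α) = 0.026674 / 0.01 = 2.667.
ES = −(-0.06%) + 3.75% × 2.667 = 10.061%.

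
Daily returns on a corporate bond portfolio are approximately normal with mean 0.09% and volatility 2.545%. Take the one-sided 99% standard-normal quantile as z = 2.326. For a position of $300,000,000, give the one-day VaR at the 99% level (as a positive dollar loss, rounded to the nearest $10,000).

VaR = −μ + z·σ = −(0.09%) + 2.326 × 2.545% = 5.830%.
On $300,000,000: 0.05830 × $300,000,000 = $17,490,000.

$17,490,000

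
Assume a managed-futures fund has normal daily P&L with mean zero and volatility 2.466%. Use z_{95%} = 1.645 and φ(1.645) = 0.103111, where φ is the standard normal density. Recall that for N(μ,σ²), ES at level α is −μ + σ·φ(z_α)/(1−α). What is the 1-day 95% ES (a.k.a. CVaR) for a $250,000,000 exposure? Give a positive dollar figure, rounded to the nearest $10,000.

$12,710,000

Tail multiplier: φ(z)/(1−α) = 0.103111 / 0.05 = 2.062.
ES = 2.466% × 2.062 = 5.085%.
On $250,000,000: 0.05085 × $250,000,000 = $12,712,500.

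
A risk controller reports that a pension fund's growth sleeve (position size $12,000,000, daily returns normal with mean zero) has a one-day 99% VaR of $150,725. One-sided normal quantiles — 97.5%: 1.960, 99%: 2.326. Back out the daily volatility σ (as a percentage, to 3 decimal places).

0.540%

VaR as a fraction: $150,725 / $12,000,000 = 1.256%.
σ = VaR / z = 1.256% / 2.326 = 0.540%.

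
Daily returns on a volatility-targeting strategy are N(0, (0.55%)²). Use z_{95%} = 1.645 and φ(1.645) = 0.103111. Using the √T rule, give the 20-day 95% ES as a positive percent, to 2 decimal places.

5.07%

σ_{20d} = 0.55% × √20 = 2.460%.
ES multiplier = φ(z)/(1−α) = 0.103111/0.05 = 2.062.
ES = 2.460% × 2.062 = 5.073%.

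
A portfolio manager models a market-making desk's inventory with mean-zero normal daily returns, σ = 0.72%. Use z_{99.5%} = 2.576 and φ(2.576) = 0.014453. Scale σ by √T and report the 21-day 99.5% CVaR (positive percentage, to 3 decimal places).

σ_{21d} = 0.72% × √21 = 3.299%.
ES multiplier = φ(z)/(1−α) = 0.014453/0.005 = 2.891.
ES = 3.299% × 2.891 = 9.537%.

9.537%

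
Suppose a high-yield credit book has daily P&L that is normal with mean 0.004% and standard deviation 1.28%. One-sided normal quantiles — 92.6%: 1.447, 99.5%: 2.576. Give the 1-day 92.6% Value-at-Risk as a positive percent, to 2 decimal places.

VaR = −μ + z·σ = −(0.004%) + 1.447 × 1.28% = 1.848%.

1.85%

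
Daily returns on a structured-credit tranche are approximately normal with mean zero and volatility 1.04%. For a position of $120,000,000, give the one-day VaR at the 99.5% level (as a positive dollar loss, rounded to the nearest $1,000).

At 99.5% one-sided, z = 2.576.
VaR = z·σ = 2.576 × 1.04% = 2.679%.
On $120,000,000: 0.02679 × $120,000,000 = $3,214,800.

$3,215,000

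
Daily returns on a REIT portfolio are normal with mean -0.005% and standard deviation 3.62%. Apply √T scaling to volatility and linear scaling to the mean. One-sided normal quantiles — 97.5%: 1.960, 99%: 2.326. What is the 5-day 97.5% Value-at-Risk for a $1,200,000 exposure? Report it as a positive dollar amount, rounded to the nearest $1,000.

$191,000

σ_{5d} = 3.62% × √5 = 8.095%; μ_{5d} = 5 × -0.005% = -0.025%.
VaR = −(-0.025%) + 1.960 × 8.095% = 15.891%.
On $1,200,000: 0.15891 × $1,200,000 = $190,692.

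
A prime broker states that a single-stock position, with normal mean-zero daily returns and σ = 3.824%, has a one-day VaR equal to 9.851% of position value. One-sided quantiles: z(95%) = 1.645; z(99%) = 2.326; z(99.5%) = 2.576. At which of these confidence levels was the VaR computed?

Implied z = VaR/σ = 9.851 / 3.824 = 2.576.
This matches z(99.5%) = 2.576.

99.5%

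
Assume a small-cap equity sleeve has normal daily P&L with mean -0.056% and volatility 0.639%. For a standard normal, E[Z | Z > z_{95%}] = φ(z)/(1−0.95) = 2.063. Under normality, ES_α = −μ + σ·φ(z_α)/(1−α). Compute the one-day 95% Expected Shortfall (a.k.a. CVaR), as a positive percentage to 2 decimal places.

ES = −(-0.056%) + 0.639% × 2.063 = 1.374%.

1.37%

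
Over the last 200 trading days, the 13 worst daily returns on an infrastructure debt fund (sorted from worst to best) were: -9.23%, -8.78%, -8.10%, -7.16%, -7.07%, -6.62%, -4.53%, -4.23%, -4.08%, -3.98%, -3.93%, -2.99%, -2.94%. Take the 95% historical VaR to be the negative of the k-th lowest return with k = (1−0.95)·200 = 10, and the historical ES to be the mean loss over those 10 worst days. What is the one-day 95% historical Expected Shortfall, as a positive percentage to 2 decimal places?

The 10 worst returns sum to -63.78%.
ES = −(-63.78%) / 10 = 6.378% ≈ 6.38%.

6.38%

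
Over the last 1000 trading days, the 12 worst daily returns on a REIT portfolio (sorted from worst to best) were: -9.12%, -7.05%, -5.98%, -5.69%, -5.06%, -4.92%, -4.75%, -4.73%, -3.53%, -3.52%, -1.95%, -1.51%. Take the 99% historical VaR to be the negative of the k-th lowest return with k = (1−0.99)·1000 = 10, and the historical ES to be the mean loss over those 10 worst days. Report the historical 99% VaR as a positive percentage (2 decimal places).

k = 10; the 10th lowest return is -3.52%, so VaR = 3.52%.

3.52%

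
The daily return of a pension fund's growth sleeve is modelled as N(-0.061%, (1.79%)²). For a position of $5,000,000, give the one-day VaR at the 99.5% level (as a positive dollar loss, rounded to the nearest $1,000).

$234,000

At 99.5% one-sided, z = 2.576.
VaR = −μ + z·σ = −(-0.061%) + 2.576 × 1.79% = 4.672%.
On $5,000,000: 0.04672 × $5,000,000 = $233,600.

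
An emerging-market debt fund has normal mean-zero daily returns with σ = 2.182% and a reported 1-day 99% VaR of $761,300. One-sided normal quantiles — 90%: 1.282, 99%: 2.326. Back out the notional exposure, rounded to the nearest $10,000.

VaR as a fraction of value: z·σ = 2.326 × 2.182% = 5.07533%.
Position = $761,300 / 0.0507533 = $15,000,004.

$15,000,000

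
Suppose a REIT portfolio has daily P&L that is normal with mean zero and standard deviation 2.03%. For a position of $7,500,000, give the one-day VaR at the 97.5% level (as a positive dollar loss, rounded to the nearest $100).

$298,400

At 97.5% one-sided, z = 1.960.
VaR = z·σ = 1.960 × 2.03% = 3.979%.
On $7,500,000: 0.03979 × $7,500,000 = $298,425.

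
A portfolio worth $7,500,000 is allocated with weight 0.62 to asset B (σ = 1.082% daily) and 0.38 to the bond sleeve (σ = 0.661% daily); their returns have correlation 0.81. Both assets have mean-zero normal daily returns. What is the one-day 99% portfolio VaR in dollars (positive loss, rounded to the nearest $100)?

σ_p² = 0.62²·1.082² + 0.38²·0.661² + 2·0.81·0.62·0.38·1.082·0.661 = 0.7861 (%²).
σ_p = √0.7861 = 0.887%.
At 99%, z = 2.326.
VaR = 2.326 × 0.887% = 2.063%; on $7,500,000 that is $154,725.

$154,700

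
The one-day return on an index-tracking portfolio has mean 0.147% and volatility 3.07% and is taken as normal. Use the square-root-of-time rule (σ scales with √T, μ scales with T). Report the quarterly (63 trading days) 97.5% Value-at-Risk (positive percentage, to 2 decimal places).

38.50%

At 97.5%, z = 1.960.
σ_{63d} = 3.07% × √63 = 24.367%; μ_{63d} = 63 × 0.147% = 9.261%.
VaR = −(9.261%) + 1.960 × 24.367% = 38.498%.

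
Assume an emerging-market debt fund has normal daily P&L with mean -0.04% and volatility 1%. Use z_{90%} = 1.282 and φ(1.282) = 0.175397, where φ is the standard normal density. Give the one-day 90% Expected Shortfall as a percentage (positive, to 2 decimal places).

1.79%

Tail multiplier: φ(z)/(1−α) = 0.175397 / 0.1 = 1.754.
ES = −(-0.04%) + 1% × 1.754 = 1.794%.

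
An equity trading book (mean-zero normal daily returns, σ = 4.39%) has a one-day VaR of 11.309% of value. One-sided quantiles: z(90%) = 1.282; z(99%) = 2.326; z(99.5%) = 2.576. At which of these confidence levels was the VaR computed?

99.5%

Implied z = VaR/σ = 11.309 / 4.39 = 2.576.
This matches z(99.5%) = 2.576.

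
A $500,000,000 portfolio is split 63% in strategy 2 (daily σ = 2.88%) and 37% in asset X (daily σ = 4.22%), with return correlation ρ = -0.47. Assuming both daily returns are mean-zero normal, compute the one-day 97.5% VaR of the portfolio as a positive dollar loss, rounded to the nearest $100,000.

σ_p² = 0.63²·2.88² + 0.37²·4.22² + 2·-0.47·0.63·0.37·2.88·4.22 = 3.0670 (%²).
σ_p = √3.0670 = 1.751%.
At 97.5%, z = 1.960.
VaR = 1.960 × 1.751% = 3.432%; on $500,000,000 that is $17,160,000.

$17,200,000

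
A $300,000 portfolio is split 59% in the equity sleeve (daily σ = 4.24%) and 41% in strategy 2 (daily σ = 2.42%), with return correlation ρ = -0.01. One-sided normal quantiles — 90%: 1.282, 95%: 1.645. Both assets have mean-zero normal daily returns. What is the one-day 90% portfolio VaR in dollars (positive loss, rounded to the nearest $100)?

σ_p² = 0.59²·4.24² + 0.41²·2.42² + 2·-0.01·0.59·0.41·4.24·2.42 = 7.1928 (%²).
σ_p = √7.1928 = 2.682%.
VaR = 1.282 × 2.682% = 3.438%; on $300,000 that is $10,314.

$10,300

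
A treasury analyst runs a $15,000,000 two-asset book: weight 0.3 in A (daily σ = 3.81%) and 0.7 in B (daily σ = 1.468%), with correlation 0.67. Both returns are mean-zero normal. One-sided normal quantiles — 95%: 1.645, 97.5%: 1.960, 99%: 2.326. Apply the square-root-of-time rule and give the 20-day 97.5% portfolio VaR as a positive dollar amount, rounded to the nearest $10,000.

σ_p = √(0.3²·3.81² + 0.7²·1.468² + 2·0.67·0.3·0.7·3.81·1.468) = 1.984%.
σ_{20d} = 1.984% × √20 = 8.873%.
VaR = 1.960 × 8.873% = 17.391%; on $15,000,000 that is $2,608,650.

$2,610,000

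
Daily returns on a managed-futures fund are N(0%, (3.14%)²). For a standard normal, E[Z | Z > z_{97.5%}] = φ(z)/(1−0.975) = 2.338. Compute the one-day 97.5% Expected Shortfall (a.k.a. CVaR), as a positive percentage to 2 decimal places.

7.34%

ES = 3.14% × 2.338 = 7.341%.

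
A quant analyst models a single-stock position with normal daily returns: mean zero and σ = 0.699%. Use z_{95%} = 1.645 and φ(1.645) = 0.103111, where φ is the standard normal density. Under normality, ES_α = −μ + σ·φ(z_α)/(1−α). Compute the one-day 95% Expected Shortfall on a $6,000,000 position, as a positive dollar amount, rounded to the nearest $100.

$86,500

Tail multiplier: φ(z)/(1−α) = 0.103111 / 0.05 = 2.062.
ES = 0.699% × 2.062 = 1.441%.
On $6,000,000: 0.01441 × $6,000,000 = $86,460.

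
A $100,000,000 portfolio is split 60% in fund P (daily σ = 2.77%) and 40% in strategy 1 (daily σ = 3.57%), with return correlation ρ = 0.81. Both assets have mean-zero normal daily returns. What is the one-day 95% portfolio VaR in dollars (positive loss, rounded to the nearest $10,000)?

σ_p² = 0.6²·2.77² + 0.4²·3.57² + 2·0.81·0.6·0.4·2.77·3.57 = 8.6462 (%²).
σ_p = √8.6462 = 2.940%.
At 95%, z = 1.645.
VaR = 1.645 × 2.940% = 4.836%; on $100,000,000 that is $4,836,000.

$4,840,000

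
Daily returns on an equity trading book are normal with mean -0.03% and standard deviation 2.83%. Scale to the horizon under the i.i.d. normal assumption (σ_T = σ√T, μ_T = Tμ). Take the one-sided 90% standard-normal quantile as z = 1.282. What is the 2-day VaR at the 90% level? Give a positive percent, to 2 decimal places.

σ_{2d} = 2.83% × √2 = 4.002%; μ_{2d} = 2 × -0.03% = -0.060%.
VaR = −(-0.060%) + 1.282 × 4.002% = 5.191%.

5.19%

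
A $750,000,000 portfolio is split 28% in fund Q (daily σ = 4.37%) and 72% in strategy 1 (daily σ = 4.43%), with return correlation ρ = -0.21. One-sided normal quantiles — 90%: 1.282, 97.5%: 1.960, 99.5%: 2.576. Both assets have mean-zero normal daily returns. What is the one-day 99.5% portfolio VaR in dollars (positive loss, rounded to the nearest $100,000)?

σ_p² = 0.28²·4.37² + 0.72²·4.43² + 2·-0.21·0.28·0.72·4.37·4.43 = 10.0316 (%²).
σ_p = √10.0316 = 3.167%.
VaR = 2.576 × 3.167% = 8.158%; on $750,000,000 that is $61,185,000.

$61,200,000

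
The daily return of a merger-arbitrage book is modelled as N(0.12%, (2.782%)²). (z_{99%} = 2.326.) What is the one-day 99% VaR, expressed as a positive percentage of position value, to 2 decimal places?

VaR = −μ + z·σ = −(0.12%) + 2.326 × 2.782% = 6.351%.

6.35%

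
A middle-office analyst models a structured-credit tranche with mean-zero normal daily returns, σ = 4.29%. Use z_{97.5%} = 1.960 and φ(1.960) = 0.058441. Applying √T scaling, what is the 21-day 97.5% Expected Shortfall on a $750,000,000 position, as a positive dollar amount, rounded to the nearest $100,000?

$344,700,000

σ_{21d} = 4.29% × √21 = 19.659%.
ES multiplier = φ(z)/(1−α) = 0.058441/0.025 = 2.338.
ES = 19.659% × 2.338 = 45.963%; on $750,000,000: $344,722,500.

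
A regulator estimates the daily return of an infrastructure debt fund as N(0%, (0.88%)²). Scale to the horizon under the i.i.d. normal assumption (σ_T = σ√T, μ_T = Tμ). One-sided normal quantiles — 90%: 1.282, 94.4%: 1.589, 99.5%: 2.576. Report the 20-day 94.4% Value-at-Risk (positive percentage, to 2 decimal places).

σ_{20d} = 0.88% × √20 = 3.935%.
VaR = 1.589 × 3.935% = 6.253%.

6.25%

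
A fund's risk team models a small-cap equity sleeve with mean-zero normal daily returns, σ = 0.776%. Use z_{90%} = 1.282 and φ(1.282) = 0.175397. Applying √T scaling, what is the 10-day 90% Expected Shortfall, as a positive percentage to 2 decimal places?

4.30%

σ_{10d} = 0.776% × √10 = 2.454%.
ES multiplier = φ(z)/(1−α) = 0.175397/0.1 = 1.754.
ES = 2.454% × 1.754 = 4.304%.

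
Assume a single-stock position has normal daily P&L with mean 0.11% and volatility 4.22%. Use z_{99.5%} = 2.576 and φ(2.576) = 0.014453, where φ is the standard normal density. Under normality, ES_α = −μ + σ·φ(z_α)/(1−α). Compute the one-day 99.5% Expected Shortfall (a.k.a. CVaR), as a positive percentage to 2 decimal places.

12.09%

Tail multiplier: φ(z)/(1−α) = 0.014453 / 0.005 = 2.891.
ES = −(0.11%) + 4.22% × 2.891 = 12.090%.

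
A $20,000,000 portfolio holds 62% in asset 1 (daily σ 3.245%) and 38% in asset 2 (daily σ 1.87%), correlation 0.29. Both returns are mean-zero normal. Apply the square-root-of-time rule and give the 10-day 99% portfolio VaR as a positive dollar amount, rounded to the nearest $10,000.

$3,410,000

σ_p = √(0.62²·3.245² + 0.38²·1.87² + 2·0.29·0.62·0.38·3.245·1.87) = 2.320%.
σ_{10d} = 2.320% × √10 = 7.336%.
z(99%) = 2.326.
VaR = 2.326 × 7.336% = 17.064%; on $20,000,000 that is $3,412,800.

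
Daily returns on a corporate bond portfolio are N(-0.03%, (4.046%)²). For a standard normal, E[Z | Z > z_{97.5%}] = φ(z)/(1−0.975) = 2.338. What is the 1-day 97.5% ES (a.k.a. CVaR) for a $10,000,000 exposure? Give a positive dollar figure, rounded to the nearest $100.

ES = −(-0.03%) + 4.046% × 2.338 = 9.490%.
On $10,000,000: 0.09490 × $10,000,000 = $949,000.

$949,000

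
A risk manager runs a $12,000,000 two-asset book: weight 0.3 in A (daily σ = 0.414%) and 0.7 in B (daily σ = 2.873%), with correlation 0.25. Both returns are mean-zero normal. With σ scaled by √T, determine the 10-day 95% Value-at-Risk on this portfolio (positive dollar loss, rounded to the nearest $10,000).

σ_p = √(0.3²·0.414² + 0.7²·2.873² + 2·0.25·0.3·0.7·0.414·2.873) = 2.046%.
σ_{10d} = 2.046% × √10 = 6.470%.
z(95%) = 1.645.
VaR = 1.645 × 6.470% = 10.643%; on $12,000,000 that is $1,277,160.

$1,280,000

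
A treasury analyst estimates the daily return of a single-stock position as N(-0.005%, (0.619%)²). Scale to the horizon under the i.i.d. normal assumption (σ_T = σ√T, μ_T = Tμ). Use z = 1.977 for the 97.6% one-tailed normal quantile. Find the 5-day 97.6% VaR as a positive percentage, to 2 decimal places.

σ_{5d} = 0.619% × √5 = 1.384%; μ_{5d} = 5 × -0.005% = -0.025%.
VaR = −(-0.025%) + 1.977 × 1.384% = 2.761%.

2.76%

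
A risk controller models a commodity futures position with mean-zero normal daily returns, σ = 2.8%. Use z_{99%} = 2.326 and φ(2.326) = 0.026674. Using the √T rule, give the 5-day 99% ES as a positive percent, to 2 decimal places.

σ_{5d} = 2.8% × √5 = 6.261%.
ES multiplier = φ(z)/(1−α) = 0.026674/0.01 = 2.667.
ES = 6.261% × 2.667 = 16.698%.

16.70%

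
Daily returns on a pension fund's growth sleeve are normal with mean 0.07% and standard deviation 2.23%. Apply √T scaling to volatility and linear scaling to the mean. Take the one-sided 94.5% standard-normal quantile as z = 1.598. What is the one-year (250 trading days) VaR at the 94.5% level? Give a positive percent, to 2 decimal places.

σ_{250d} = 2.23% × √250 = 35.259%; μ_{250d} = 250 × 0.07% = 17.500%.
VaR = −(17.500%) + 1.598 × 35.259% = 38.844%.

38.84%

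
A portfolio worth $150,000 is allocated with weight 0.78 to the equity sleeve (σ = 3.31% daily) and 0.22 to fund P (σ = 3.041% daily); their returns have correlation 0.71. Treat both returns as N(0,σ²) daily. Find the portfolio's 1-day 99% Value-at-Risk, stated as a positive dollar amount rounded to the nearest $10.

$10,790

σ_p² = 0.78²·3.31² + 0.22²·3.041² + 2·0.71·0.78·0.22·3.31·3.041 = 9.5660 (%²).
σ_p = √9.5660 = 3.093%.
At 99%, z = 2.326.
VaR = 2.326 × 3.093% = 7.194%; on $150,000 that is $10,791.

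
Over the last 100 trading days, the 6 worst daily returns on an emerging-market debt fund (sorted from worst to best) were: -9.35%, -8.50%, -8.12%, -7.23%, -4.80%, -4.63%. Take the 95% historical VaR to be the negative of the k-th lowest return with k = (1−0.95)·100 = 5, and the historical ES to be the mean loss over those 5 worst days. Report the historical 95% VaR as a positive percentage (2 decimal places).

4.80%

k = 5; the 5th lowest return is -4.80%, so VaR = 4.80%.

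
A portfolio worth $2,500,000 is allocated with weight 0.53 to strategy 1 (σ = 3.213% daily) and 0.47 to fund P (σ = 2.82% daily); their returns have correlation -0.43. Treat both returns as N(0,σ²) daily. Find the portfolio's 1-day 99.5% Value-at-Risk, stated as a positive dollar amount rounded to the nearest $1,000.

σ_p² = 0.53²·3.213² + 0.47²·2.82² + 2·-0.43·0.53·0.47·3.213·2.82 = 2.7155 (%²).
σ_p = √2.7155 = 1.648%.
At 99.5%, z = 2.576.
VaR = 2.576 × 1.648% = 4.245%; on $2,500,000 that is $106,125.

$106,000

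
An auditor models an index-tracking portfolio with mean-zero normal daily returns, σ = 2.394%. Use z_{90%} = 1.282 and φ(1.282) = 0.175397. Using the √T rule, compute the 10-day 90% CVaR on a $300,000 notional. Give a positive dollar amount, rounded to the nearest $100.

σ_{10d} = 2.394% × √10 = 7.570%.
ES multiplier = φ(z)/(1−α) = 0.175397/0.1 = 1.754.
ES = 7.570% × 1.754 = 13.278%; on $300,000: $39,834.

$39,800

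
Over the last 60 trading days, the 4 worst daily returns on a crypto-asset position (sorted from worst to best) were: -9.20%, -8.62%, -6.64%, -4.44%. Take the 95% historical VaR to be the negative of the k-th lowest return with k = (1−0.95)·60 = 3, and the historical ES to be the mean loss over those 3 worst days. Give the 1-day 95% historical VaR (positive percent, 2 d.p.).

6.64%

k = 3; the 3rd lowest return is -6.64%, so VaR = 6.64%.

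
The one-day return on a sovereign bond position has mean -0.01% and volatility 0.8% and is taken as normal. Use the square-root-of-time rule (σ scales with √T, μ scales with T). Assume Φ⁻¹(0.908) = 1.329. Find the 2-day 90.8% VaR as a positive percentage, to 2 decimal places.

σ_{2d} = 0.8% × √2 = 1.131%; μ_{2d} = 2 × -0.01% = -0.020%.
VaR = −(-0.020%) + 1.329 × 1.131% = 1.523%.

1.52%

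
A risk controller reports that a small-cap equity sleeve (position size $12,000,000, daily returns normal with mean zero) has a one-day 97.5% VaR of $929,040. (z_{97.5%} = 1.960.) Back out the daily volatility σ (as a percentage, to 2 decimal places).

3.95%

VaR as a fraction: $929,040 / $12,000,000 = 7.742%.
σ = VaR / z = 7.742% / 1.960 = 3.950%.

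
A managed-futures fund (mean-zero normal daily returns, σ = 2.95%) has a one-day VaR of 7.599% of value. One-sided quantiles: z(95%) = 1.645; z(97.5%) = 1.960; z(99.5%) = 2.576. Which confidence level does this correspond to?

Implied z = VaR/σ = 7.599 / 2.95 = 2.576.
This matches z(99.5%) = 2.576.

99.5%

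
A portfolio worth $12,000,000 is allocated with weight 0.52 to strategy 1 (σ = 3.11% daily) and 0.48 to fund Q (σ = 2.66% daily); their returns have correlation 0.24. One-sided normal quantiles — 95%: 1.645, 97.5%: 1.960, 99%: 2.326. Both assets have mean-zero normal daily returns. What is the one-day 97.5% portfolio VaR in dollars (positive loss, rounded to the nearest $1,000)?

$538,000

σ_p² = 0.52²·3.11² + 0.48²·2.66² + 2·0.24·0.52·0.48·3.11·2.66 = 5.2367 (%²).
σ_p = √5.2367 = 2.288%.
VaR = 1.960 × 2.288% = 4.484%; on $12,000,000 that is $538,080.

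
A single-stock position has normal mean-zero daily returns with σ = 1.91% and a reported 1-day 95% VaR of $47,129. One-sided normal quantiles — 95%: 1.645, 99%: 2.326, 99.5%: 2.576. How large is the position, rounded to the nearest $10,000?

VaR as a fraction of value: z·σ = 1.645 × 1.91% = 3.14195%.
Position = $47,129 / 0.0314195 = $1,499,992.

$1,500,000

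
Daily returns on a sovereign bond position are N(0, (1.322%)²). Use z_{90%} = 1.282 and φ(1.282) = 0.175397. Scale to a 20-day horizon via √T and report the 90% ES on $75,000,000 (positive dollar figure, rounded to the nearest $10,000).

$7,780,000

σ_{20d} = 1.322% × √20 = 5.912%.
ES multiplier = φ(z)/(1−α) = 0.175397/0.1 = 1.754.
ES = 5.912% × 1.754 = 10.370%; on $75,000,000: $7,777,500.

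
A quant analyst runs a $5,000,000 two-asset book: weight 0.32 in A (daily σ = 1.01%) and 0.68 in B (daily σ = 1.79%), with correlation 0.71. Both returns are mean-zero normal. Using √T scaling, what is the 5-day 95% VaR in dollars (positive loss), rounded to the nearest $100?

σ_p = √(0.32²·1.01² + 0.68²·1.79² + 2·0.71·0.32·0.68·1.01·1.79) = 1.464%.
σ_{5d} = 1.464% × √5 = 3.274%.
z(95%) = 1.645.
VaR = 1.645 × 3.274% = 5.386%; on $5,000,000 that is $269,300.

$269,300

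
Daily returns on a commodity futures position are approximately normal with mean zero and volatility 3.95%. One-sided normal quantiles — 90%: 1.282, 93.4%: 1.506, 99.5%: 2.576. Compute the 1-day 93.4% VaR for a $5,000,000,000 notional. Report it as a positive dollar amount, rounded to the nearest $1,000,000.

$297,000,000

VaR = z·σ = 1.506 × 3.95% = 5.949%.
On $5,000,000,000: 0.05949 × $5,000,000,000 = $297,450,000.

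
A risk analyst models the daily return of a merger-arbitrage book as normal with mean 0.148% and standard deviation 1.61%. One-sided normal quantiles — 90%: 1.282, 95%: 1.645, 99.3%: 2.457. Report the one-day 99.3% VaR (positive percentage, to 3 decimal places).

3.808%

VaR = −μ + z·σ = −(0.148%) + 2.457 × 1.61% = 3.808%.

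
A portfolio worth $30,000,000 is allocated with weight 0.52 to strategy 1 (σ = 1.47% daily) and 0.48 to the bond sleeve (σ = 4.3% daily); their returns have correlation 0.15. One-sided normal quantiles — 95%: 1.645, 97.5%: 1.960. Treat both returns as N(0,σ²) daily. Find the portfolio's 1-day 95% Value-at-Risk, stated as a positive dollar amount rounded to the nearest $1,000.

$1,138,000

σ_p² = 0.52²·1.47² + 0.48²·4.3² + 2·0.15·0.52·0.48·1.47·4.3 = 5.3177 (%²).
σ_p = √5.3177 = 2.306%.
VaR = 1.645 × 2.306% = 3.793%; on $30,000,000 that is $1,137,900.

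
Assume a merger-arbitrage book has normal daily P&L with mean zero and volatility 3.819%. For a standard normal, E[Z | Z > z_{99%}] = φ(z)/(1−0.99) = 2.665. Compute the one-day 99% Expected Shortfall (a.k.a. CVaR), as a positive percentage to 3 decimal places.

10.178%

ES = 3.819% × 2.665 = 10.178%.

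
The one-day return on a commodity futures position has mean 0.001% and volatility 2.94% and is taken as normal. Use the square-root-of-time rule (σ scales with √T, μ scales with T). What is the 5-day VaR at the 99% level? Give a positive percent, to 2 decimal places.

15.29%

At 99%, z = 2.326.
σ_{5d} = 2.94% × √5 = 6.574%; μ_{5d} = 5 × 0.001% = 0.005%.
VaR = −(0.005%) + 2.326 × 6.574% = 15.286%.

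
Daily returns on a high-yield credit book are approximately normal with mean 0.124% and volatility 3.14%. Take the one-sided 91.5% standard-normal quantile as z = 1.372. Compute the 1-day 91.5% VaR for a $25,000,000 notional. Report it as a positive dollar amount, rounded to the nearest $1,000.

VaR = −μ + z·σ = −(0.124%) + 1.372 × 3.14% = 4.184%.
On $25,000,000: 0.04184 × $25,000,000 = $1,046,000.

$1,046,000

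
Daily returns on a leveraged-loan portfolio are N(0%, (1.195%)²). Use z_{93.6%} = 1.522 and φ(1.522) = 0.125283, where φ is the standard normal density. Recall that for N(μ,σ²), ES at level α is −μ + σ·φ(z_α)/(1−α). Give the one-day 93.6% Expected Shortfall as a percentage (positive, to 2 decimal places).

2.34%

Tail multiplier: φ(z)/(1−α) = 0.125283 / 0.064 = 1.958.
ES = 1.195% × 1.958 = 2.340%.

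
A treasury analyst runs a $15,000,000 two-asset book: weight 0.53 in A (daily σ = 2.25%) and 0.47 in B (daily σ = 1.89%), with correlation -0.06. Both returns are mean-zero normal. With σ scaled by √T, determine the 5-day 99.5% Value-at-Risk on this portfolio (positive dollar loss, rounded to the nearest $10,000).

σ_p = √(0.53²·2.25² + 0.47²·1.89² + 2·-0.06·0.53·0.47·2.25·1.89) = 1.444%.
σ_{5d} = 1.444% × √5 = 3.229%.
z(99.5%) = 2.576.
VaR = 2.576 × 3.229% = 8.318%; on $15,000,000 that is $1,247,700.

$1,250,000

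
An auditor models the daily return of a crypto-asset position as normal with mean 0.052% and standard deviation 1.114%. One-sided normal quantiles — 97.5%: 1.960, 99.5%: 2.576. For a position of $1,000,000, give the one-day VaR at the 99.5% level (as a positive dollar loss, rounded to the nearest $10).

VaR = −μ + z·σ = −(0.052%) + 2.576 × 1.114% = 2.818%.
On $1,000,000: 0.02818 × $1,000,000 = $28,180.

$28,180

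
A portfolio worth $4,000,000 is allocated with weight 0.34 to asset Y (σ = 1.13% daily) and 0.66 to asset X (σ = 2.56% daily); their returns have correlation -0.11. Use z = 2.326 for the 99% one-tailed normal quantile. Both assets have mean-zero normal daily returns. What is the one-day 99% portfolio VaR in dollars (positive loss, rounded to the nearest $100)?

σ_p² = 0.34²·1.13² + 0.66²·2.56² + 2·-0.11·0.34·0.66·1.13·2.56 = 2.8595 (%²).
σ_p = √2.8595 = 1.691%.
VaR = 2.326 × 1.691% = 3.933%; on $4,000,000 that is $157,320.

$157,300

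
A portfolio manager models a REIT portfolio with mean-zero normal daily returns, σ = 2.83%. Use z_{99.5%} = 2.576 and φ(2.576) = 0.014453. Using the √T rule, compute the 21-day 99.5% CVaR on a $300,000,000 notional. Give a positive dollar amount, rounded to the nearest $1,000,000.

σ_{21d} = 2.83% × √21 = 12.969%.
ES multiplier = φ(z)/(1−α) = 0.014453/0.005 = 2.891.
ES = 12.969% × 2.891 = 37.493%; on $300,000,000: $112,479,000.

$112,000,000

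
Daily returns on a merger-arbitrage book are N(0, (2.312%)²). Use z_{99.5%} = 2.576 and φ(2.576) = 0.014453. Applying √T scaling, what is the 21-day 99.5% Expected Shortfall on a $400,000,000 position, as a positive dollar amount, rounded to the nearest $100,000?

σ_{21d} = 2.312% × √21 = 10.595%.
ES multiplier = φ(z)/(1−α) = 0.014453/0.005 = 2.891.
ES = 10.595% × 2.891 = 30.630%; on $400,000,000: $122,520,000.

$122,500,000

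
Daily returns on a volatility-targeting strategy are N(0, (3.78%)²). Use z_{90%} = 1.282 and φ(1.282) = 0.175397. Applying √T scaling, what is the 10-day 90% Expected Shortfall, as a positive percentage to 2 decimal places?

20.97%

σ_{10d} = 3.78% × √10 = 11.953%.
ES multiplier = φ(z)/(1−α) = 0.175397/0.1 = 1.754.
ES = 11.953% × 1.754 = 20.966%.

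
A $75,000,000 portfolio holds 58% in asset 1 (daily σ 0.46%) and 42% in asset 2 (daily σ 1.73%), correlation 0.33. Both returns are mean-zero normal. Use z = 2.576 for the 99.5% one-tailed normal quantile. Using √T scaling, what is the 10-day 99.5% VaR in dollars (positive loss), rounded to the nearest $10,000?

$5,210,000

σ_p = √(0.58²·0.46² + 0.42²·1.73² + 2·0.33·0.58·0.42·0.46·1.73) = 0.853%.
σ_{10d} = 0.853% × √10 = 2.697%.
VaR = 2.576 × 2.697% = 6.947%; on $75,000,000 that is $5,210,250.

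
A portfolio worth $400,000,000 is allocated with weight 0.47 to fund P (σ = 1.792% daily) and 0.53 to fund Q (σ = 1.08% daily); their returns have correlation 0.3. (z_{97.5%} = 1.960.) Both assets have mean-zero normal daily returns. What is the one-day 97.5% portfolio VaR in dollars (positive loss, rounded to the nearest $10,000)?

$9,030,000

σ_p² = 0.47²·1.792² + 0.53²·1.08² + 2·0.3·0.47·0.53·1.792·1.08 = 1.3263 (%²).
σ_p = √1.3263 = 1.152%.
VaR = 1.960 × 1.152% = 2.258%; on $400,000,000 that is $9,032,000.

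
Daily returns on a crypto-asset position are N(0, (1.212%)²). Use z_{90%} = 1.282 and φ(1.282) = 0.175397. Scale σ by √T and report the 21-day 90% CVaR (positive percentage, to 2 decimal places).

9.74%

σ_{21d} = 1.212% × √21 = 5.554%.
ES multiplier = φ(z)/(1−α) = 0.175397/0.1 = 1.754.
ES = 5.554% × 1.754 = 9.742%.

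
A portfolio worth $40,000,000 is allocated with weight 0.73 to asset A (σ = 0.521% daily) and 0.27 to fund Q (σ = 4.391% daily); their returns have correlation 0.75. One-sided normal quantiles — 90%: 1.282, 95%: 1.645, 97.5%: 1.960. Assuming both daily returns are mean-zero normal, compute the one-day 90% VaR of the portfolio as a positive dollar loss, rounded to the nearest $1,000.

σ_p² = 0.73²·0.521² + 0.27²·4.391² + 2·0.75·0.73·0.27·0.521·4.391 = 2.2266 (%²).
σ_p = √2.2266 = 1.492%.
VaR = 1.282 × 1.492% = 1.913%; on $40,000,000 that is $765,200.

$765,000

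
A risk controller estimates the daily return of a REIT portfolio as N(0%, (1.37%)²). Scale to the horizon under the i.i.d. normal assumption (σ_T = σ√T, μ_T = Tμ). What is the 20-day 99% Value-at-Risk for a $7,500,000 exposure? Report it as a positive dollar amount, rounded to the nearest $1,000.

$1,069,000

At 99%, z = 2.326.
σ_{20d} = 1.37% × √20 = 6.127%.
VaR = 2.326 × 6.127% = 14.251%.
On $7,500,000: 0.14251 × $7,500,000 = $1,068,825.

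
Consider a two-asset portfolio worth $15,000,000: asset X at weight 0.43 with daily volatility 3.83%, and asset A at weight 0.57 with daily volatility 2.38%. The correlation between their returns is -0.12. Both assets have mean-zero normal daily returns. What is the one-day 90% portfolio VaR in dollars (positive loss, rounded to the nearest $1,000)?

σ_p² = 0.43²·3.83² + 0.57²·2.38² + 2·-0.12·0.43·0.57·3.83·2.38 = 4.0164 (%²).
σ_p = √4.0164 = 2.004%.
At 90%, z = 1.282.
VaR = 1.282 × 2.004% = 2.569%; on $15,000,000 that is $385,350.

$385,000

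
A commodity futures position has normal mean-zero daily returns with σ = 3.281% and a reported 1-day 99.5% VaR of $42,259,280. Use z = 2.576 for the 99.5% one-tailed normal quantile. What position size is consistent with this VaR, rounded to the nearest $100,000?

VaR as a fraction of value: z·σ = 2.576 × 3.281% = 8.45186%.
Position = $42,259,280 / 0.0845186 = $500,000,000.

$500,000,000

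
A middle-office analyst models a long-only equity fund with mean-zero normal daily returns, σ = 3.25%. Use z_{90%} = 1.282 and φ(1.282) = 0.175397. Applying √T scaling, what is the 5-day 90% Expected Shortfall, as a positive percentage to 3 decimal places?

12.746%

σ_{5d} = 3.25% × √5 = 7.267%.
ES multiplier = φ(z)/(1−α) = 0.175397/0.1 = 1.754.
ES = 7.267% × 1.754 = 12.746%.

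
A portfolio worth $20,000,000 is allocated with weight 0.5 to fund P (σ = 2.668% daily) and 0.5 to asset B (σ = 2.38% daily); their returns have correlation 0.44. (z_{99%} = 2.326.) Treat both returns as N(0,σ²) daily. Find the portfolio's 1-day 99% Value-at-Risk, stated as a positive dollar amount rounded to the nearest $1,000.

σ_p² = 0.5²·2.668² + 0.5²·2.38² + 2·0.44·0.5·0.5·2.668·2.38 = 4.5926 (%²).
σ_p = √4.5926 = 2.143%.
VaR = 2.326 × 2.143% = 4.985%; on $20,000,000 that is $997,000.

$997,000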